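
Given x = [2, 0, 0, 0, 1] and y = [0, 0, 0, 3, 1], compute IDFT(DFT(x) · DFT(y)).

(x ⊛ y)[n] = Σ(m=0 to 4) x[m] · y[(n-m) mod 5]

Computing each output sample:
(x ⊛ y)[0] = 0
(x ⊛ y)[1] = 0
(x ⊛ y)[2] = 3
(x ⊛ y)[3] = 7
(x ⊛ y)[4] = 2

x ⊛ y = [0, 0, 3, 7, 2]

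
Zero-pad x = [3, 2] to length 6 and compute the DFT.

Original 2-point DFT: [5, 1]
Zero-padded 6-point DFT provides frequency interpolation.

DFT_6([x, 0, ...]) = [5, 4.0000-1.7321i, 2.0000-1.7321i, 1, 2.0000+1.7321i, 4.0000+1.7321i]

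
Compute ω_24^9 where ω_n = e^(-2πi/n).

ω_24^9 = e^(-2πi·9/24)
= cos(-2π·9/24) + i·sin(-2π·9/24)
= cos(-18π/24) + i·sin(-18π/24)

ω_24^9 = cos(-18π/24) + i·sin(-18π/24) = -0.7071-0.7071i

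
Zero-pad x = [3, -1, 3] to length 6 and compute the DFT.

Original 3-point DFT: [5, 2.0000+3.4641i, 2.0000-3.4641i]
Zero-padded 6-point DFT provides frequency interpolation.

DFT_6([x, 0, ...]) = [5, 1.0000-1.7321i, 2.0000+3.4641i, 7, 2.0000-3.4641i, 1.0000+1.7321i]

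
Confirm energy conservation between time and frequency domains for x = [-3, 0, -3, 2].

Time domain:
Σ|x[n]|² = |-3|² + |0|² + |-3|² + |2|² = 22.0000

Frequency domain:
(1/4)Σ|X[k]|² = (1/4)(|-4|² + |2i|² + |-8|² + |-2i|²) = (1/4)·88.0000 = 22.0000

Both sides agree, confirming Parseval's theorem.

Σ|x[n]|² = (1/N)Σ|X[k]|² = 22.0000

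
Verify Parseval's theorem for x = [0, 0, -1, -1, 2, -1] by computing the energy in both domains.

Time domain:
Σ|x[n]|² = |0|² + |0|² + |-1|² + |-1|² + |2|² + |-1|² = 7.0000

Frequency domain:
(1/6)Σ|X[k]|² = (1/6)(|-1|² + |1.7321i|² + |-1.0000-3.4641i|² + |3|² + |-1.0000+3.4641i|² + |-1.7321i|²) = (1/6)·42.0000 = 7.0000

Both sides agree, confirming Parseval's theorem.

Σ|x[n]|² = (1/N)Σ|X[k]|² = 7.0000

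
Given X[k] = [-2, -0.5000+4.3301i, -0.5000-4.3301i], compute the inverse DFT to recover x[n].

x[n] = (1/3) Σ(k=0 to 2) X[k] · e^(2πikn/3)

Computing each x[n]:
x[0] = -1
x[1] = -3
x[2] = 2

x = [-1, -3, 2]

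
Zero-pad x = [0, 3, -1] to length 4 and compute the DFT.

Original 3-point DFT: [2, -1.0000-3.4641i, -1.0000+3.4641i]
Zero-padded 4-point DFT provides frequency interpolation.

DFT_4([x, 0, ...]) = [2, 1-3i, -4, 1+3i]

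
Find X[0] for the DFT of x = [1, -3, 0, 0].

X[0] = Σ(n=0 to 3) x[n] · ω_4^0 = Σ x[n]
= (1) + (-3) + (0) + (0)

X[0] = -2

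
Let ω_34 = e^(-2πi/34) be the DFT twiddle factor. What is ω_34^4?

ω_34^4 = e^(-2πi·4/34)
= cos(-2π·4/34) + i·sin(-2π·4/34)
= cos(-8π/34) + i·sin(-8π/34)

ω_34^4 = cos(-8π/34) + i·sin(-8π/34) = 0.7390-0.6737i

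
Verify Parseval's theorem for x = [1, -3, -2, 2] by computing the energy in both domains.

Time domain:
Σ|x[n]|² = |1|² + |-3|² + |-2|² + |2|² = 18.0000

Frequency domain:
(1/4)Σ|X[k]|² = (1/4)(|-2|² + |3+5i|² + |0|² + |3-5i|²) = (1/4)·72.0000 = 18.0000

Both sides agree, confirming Parseval's theorem.

Σ|x[n]|² = (1/N)Σ|X[k]|² = 18.0000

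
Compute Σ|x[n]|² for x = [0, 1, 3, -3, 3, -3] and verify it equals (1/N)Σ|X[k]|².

Time domain:
Σ|x[n]|² = |0|² + |1|² + |3|² + |-3|² + |3|² + |-3|² = 37.0000

Frequency domain:
(1/6)Σ|X[k]|² = (1/6)(|1|² + |-1.0000-3.4641i|² + |-5.0000-3.4641i|² + |11|² + |-5.0000+3.4641i|² + |-1.0000+3.4641i|²) = (1/6)·222.0000 = 37.0000

Both sides agree, confirming Parseval's theorem.

Σ|x[n]|² = (1/N)Σ|X[k]|² = 37.0000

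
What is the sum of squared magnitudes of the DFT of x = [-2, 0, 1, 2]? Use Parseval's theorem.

Parseval: Σ|x[n]|² = (1/N)Σ|X[k]|², so Σ|X[k]|² = N·Σ|x[n]|² = 4·9.0000

Σ|X[k]|² = N·Σ|x[n]|² = 4·9.0000 = 36.0000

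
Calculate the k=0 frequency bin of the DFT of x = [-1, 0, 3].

X[0] = Σ(n=0 to 2) x[n] · ω_3^0 = Σ x[n]
= (-1) + (0) + (3)

X[0] = 2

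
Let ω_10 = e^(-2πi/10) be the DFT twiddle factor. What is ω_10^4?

ω_10^4 = e^(-2πi·4/10)
= cos(-2π·4/10) + i·sin(-2π·4/10)
= cos(-8π/10) + i·sin(-8π/10)

ω_10^4 = cos(-8π/10) + i·sin(-8π/10) = -0.8090-0.5878i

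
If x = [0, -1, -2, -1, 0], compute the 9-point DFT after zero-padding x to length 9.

Original 5-point DFT: [-4, 2.1180+1.5388i, -0.1180-0.3633i, -0.1180+0.3633i, 2.1180-1.5388i]
Zero-padded 9-point DFT provides frequency interpolation.

DFT_9([x, 0, ...]) = [-4, -0.6133+3.4784i, 2.2057+0.8028i, 0.5000-0.8660i, -0.0924-0.0775i, -0.0924+0.0775i, 0.5000+0.8660i, 2.2057-0.8028i, -0.6133-3.4784i]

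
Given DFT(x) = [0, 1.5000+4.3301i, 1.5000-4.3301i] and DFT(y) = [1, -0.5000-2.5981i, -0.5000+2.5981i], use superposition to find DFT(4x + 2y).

By linearity: DFT(4x + 2y) = 4·DFT(x) + 2·DFT(y)
= 4·[0, 1.5000+4.3301i, 1.5000-4.3301i] + 2·[1, -0.5000-2.5981i, -0.5000+2.5981i]

Computing element-wise:
Z[0] = 4·(0) + 2·(1) = 2
Z[1] = 4·(1.5000+4.3301i) + 2·(-0.5000-2.5981i) = 5.0000+12.1242i
Z[2] = 4·(1.5000-4.3301i) + 2·(-0.5000+2.5981i) = 5.0000-12.1242i

DFT(4x + 2y) = 4·X + 2·Y = [2, 5.0000+12.1242i, 5.0000-12.1242i]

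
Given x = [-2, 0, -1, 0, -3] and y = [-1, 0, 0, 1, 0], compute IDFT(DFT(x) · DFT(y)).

(x ⊛ y)[n] = Σ(m=0 to 4) x[m] · y[(n-m) mod 5]

Computing each output sample:
(x ⊛ y)[0] = 1
(x ⊛ y)[1] = 0
(x ⊛ y)[2] = -2
(x ⊛ y)[3] = -2
(x ⊛ y)[4] = 3

x ⊛ y = [1, 0, -2, -2, 3]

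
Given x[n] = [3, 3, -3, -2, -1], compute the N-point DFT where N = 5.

X[k] = Σ(n=0 to 4) x[n] · ω_5^(nk)
where ω_5 = e^(-2πi/5)

Computing each X[k]:
X[0] = 0
X[1] = 7.6631-3.2164i
X[2] = -0.1631-3.3022i
X[3] = -0.1631+3.3022i
X[4] = 7.6631+3.2164i

X = [0, 7.6631-3.2164i, -0.1631-3.3022i, -0.1631+3.3022i, 7.6631+3.2164i]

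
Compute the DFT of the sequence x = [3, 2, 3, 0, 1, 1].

X[k] = Σ(n=0 to 5) x[n] · ω_6^(nk)
where ω_6 = e^(-2πi/6)

Computing each X[k]:
X[0] = 10
X[1] = 2.5000-2.5981i
X[2] = -0.5000+0.8660i
X[3] = 4
X[4] = -0.5000-0.8660i
X[5] = 2.5000+2.5981i

X = [10, 2.5000-2.5981i, -0.5000+0.8660i, 4, -0.5000-0.8660i, 2.5000+2.5981i]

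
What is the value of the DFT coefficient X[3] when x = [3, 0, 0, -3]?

X[3] = Σ(n=0 to 3) x[n] · ω_4^(3n) where ω_4 = e^(-2πi/4)
= (3)·ω_4^0 + (0)·ω_4^3 + (0)·ω_4^6 + (-3)·ω_4^9

X[3] = 3+3i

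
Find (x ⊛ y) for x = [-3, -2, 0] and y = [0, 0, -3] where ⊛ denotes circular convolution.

(x ⊛ y)[n] = Σ(m=0 to 2) x[m] · y[(n-m) mod 3]

Computing each output sample:
(x ⊛ y)[0] = 6
(x ⊛ y)[1] = 0
(x ⊛ y)[2] = 9

x ⊛ y = [6, 0, 9]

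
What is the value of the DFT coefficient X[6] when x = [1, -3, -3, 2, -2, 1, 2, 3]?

X[6] = Σ(n=0 to 7) x[n] · ω_8^(6n) where ω_8 = e^(-2πi/8)
= (1)·ω_8^0 + (-3)·ω_8^6 + (-3)·ω_8^12 + (2)·ω_8^18 + (-2)·ω_8^24 + (1)·ω_8^30 + (2)·ω_8^36 + (3)·ω_8^42

X[6] = -7i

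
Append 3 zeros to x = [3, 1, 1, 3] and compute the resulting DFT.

Original 4-point DFT: [8, 2+2i, 0, 2-2i]
Zero-padded 7-point DFT provides frequency interpolation.

DFT_7([x, 0, ...]) = [8, 0.6981-3.0584i, 3.7470+1.8045i, 2.0550-2.5768i, 2.0550+2.5768i, 3.7470-1.8045i, 0.6981+3.0584i]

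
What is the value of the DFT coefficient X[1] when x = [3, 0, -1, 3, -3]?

X[1] = Σ(n=0 to 4) x[n] · ω_5^(1n) where ω_5 = e^(-2πi/5)
= (3)·ω_5^0 + (0)·ω_5^1 + (-1)·ω_5^2 + (3)·ω_5^3 + (-3)·ω_5^4

X[1] = 0.4549-0.5020i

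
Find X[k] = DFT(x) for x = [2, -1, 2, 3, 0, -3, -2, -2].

X[k] = Σ(n=0 to 7) x[n] · ω_8^(nk)
where ω_8 = e^(-2πi/8)

Computing each X[k]:
X[0] = -1
X[1] = -0.1213-8.9497i
X[2] = 2+5i
X[3] = 4.1213-0.9497i
X[4] = 5
X[5] = 4.1213+0.9497i
X[6] = 2-5i
X[7] = -0.1213+8.9497i

X = [-1, -0.1213-8.9497i, 2+5i, 4.1213-0.9497i, 5, 4.1213+0.9497i, 2-5i, -0.1213+8.9497i]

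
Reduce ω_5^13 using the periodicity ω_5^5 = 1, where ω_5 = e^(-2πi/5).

Since ω_5^5 = 1, powers reduce modulo 5.
13 mod 5 = 3
So ω_5^13 = ω_5^3 = e^(-2πi·3/5)

ω_5^13 = ω_5^3 = -0.8090+0.5878i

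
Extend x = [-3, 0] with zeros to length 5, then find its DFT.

Original 2-point DFT: [-3, -3]
Zero-padded 5-point DFT provides frequency interpolation.

DFT_5([x, 0, ...]) = [-3, -3, -3, -3, -3]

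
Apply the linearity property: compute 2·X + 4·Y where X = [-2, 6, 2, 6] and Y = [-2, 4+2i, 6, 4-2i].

By linearity: DFT(2x + 4y) = 2·DFT(x) + 4·DFT(y)
= 2·[-2, 6, 2, 6] + 4·[-2, 4+2i, 6, 4-2i]

Computing element-wise:
Z[0] = 2·(-2) + 4·(-2) = -12
Z[1] = 2·(6) + 4·(4+2i) = 28+8i
Z[2] = 2·(2) + 4·(6) = 28
Z[3] = 2·(6) + 4·(4-2i) = 28-8i

DFT(2x + 4y) = 2·X + 4·Y = [-12, 28+8i, 28, 28-8i]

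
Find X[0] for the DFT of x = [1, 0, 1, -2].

X[0] = Σ(n=0 to 3) x[n] · ω_4^0 = Σ x[n]
= (1) + (0) + (1) + (-2)

X[0] = 0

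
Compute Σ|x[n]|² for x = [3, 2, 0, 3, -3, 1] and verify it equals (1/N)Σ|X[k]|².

Time domain:
Σ|x[n]|² = |3|² + |2|² + |0|² + |3|² + |-3|² + |1|² = 32.0000

Frequency domain:
(1/6)Σ|X[k]|² = (1/6)(|6|² + |3.0000-3.4641i|² + |6.0000+1.7321i|² + |-6|² + |6.0000-1.7321i|² + |3.0000+3.4641i|²) = (1/6)·192.0000 = 32.0000

Both sides agree, confirming Parseval's theorem.

Σ|x[n]|² = (1/N)Σ|X[k]|² = 32.0000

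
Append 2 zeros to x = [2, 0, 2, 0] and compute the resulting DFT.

Original 4-point DFT: [4, 0, 4, 0]
Zero-padded 6-point DFT provides frequency interpolation.

DFT_6([x, 0, ...]) = [4, 1.0000-1.7321i, 1.0000+1.7321i, 4, 1.0000-1.7321i, 1.0000+1.7321i]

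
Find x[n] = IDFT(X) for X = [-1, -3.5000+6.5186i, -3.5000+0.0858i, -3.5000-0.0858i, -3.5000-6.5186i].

x[n] = (1/5) Σ(k=0 to 4) X[k] · e^(2πikn/5)

Computing each x[n]:
x[0] = -3
x[1] = -2
x[2] = -1
x[3] = 2
x[4] = 3

x = [-3, -2, -1, 2, 3]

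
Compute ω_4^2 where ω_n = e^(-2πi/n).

ω_4^2 = e^(-2πi·2/4)
= cos(-2π·2/4) + i·sin(-2π·2/4)
= cos(-4π/4) + i·sin(-4π/4)

ω_4^2 = cos(-4π/4) + i·sin(-4π/4) = -1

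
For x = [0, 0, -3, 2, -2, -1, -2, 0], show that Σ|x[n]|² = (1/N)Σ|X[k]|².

Time domain:
Σ|x[n]|² = |0|² + |0|² + |-3|² + |2|² + |-2|² + |-1|² + |-2|² + |0|² = 22.0000

Frequency domain:
(1/8)Σ|X[k]|² = (1/8)(|-6|² + |1.2929-1.1213i|² + |3+3i|² + |2.7071-3.1213i|² + |-8|² + |2.7071+3.1213i|² + |3-3i|² + |1.2929+1.1213i|²) = (1/8)·176.0000 = 22.0000

Both sides agree, confirming Parseval's theorem.

Σ|x[n]|² = (1/N)Σ|X[k]|² = 22.0000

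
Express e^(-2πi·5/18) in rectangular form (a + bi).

ω_18^5 = e^(-2πi·5/18)
= cos(-2π·5/18) + i·sin(-2π·5/18)
= cos(-10π/18) + i·sin(-10π/18)

ω_18^5 = cos(-10π/18) + i·sin(-10π/18) = -0.1736-0.9848i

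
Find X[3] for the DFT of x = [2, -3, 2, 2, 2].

X[3] = Σ(n=0 to 4) x[n] · ω_5^(3n) where ω_5 = e^(-2πi/5)
= (2)·ω_5^0 + (-3)·ω_5^3 + (2)·ω_5^6 + (2)·ω_5^9 + (2)·ω_5^12

X[3] = 4.0451-2.9389i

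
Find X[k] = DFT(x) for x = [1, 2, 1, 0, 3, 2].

X[k] = Σ(n=0 to 5) x[n] · ω_6^(nk)
where ω_6 = e^(-2πi/6)

Computing each X[k]:
X[0] = 9
X[1] = 1.0000+1.7321i
X[2] = -3.0000-1.7321i
X[3] = 1
X[4] = -3.0000+1.7321i
X[5] = 1.0000-1.7321i

X = [9, 1.0000+1.7321i, -3.0000-1.7321i, 1, -3.0000+1.7321i, 1.0000-1.7321i]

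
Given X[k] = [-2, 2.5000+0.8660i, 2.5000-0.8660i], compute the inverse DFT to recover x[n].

x[n] = (1/3) Σ(k=0 to 2) X[k] · e^(2πikn/3)

Computing each x[n]:
x[0] = 1
x[1] = -2
x[2] = -1

x = [1, -2, -1]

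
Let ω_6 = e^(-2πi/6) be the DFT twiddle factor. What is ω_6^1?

ω_6^1 = e^(-2πi·1/6)
= cos(-2π·1/6) + i·sin(-2π·1/6)
= cos(-2π/6) + i·sin(-2π/6)

ω_6^1 = cos(-2π/6) + i·sin(-2π/6) = 0.5000-0.8660i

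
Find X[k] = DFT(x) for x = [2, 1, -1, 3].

X[k] = Σ(n=0 to 3) x[n] · ω_4^(nk)
where ω_4 = e^(-2πi/4)

Computing each X[k]:
X[0] = 5
X[1] = 3+2i
X[2] = -3
X[3] = 3-2i

X = [5, 3+2i, -3, 3-2i]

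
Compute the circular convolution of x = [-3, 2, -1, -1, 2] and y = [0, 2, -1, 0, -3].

(x ⊛ y)[n] = Σ(m=0 to 4) x[m] · y[(n-m) mod 5]

Computing each output sample:
(x ⊛ y)[0] = -1
(x ⊛ y)[1] = -5
(x ⊛ y)[2] = 10
(x ⊛ y)[3] = -10
(x ⊛ y)[4] = 8

x ⊛ y = [-1, -5, 10, -10, 8]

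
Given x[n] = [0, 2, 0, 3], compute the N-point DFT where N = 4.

X[k] = Σ(n=0 to 3) x[n] · ω_4^(nk)
where ω_4 = e^(-2πi/4)

Computing each X[k]:
X[0] = 5
X[1] = 1i
X[2] = -5
X[3] = -1i

X = [5, 1i, -5, -1i]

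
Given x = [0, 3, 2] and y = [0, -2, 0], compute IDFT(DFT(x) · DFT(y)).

(x ⊛ y)[n] = Σ(m=0 to 2) x[m] · y[(n-m) mod 3]

Computing each output sample:
(x ⊛ y)[0] = -4
(x ⊛ y)[1] = 0
(x ⊛ y)[2] = -6

x ⊛ y = [-4, 0, -6]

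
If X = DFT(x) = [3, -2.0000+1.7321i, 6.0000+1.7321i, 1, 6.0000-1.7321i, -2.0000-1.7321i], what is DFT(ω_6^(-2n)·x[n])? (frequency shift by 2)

Modulation property: DFT(ω_6^(-2n)·x[n]) = X[(k-2) mod 6], so circularly shift X by 2 positions.

X[k-2] = [6.0000-1.7321i, -2.0000-1.7321i, 3, -2.0000+1.7321i, 6.0000+1.7321i, 1]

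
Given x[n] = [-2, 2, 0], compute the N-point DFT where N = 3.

X[k] = Σ(n=0 to 2) x[n] · ω_3^(nk)
where ω_3 = e^(-2πi/3)

Computing each X[k]:
X[0] = 0
X[1] = -3.0000-1.7321i
X[2] = -3.0000+1.7321i

X = [0, -3.0000-1.7321i, -3.0000+1.7321i]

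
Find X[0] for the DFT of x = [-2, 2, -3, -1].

X[0] = Σ(n=0 to 3) x[n] · ω_4^0 = Σ x[n]
= (-2) + (2) + (-3) + (-1)

X[0] = -4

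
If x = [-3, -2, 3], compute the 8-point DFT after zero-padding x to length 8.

Original 3-point DFT: [-2, -3.5000+4.3301i, -3.5000-4.3301i]
Zero-padded 8-point DFT provides frequency interpolation.

DFT_8([x, 0, ...]) = [-2, -4.4142-1.5858i, -6+2i, -1.5858+4.4142i, 2, -1.5858-4.4142i, -6-2i, -4.4142+1.5858i]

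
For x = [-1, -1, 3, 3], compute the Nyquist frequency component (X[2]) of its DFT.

X[2] = Σ(n=0 to 3) x[n] · ω_4^(2n) where ω_4 = e^(-2πi/4)
= (-1)·ω_4^0 + (-1)·ω_4^2 + (3)·ω_4^4 + (3)·ω_4^6

X[2] = 0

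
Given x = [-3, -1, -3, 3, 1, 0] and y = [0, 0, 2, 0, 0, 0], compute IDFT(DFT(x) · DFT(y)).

(x ⊛ y)[n] = Σ(m=0 to 5) x[m] · y[(n-m) mod 6]

Computing each output sample:
(x ⊛ y)[0] = 2
(x ⊛ y)[1] = 0
(x ⊛ y)[2] = -6
(x ⊛ y)[3] = -2
(x ⊛ y)[4] = -6
(x ⊛ y)[5] = 6

x ⊛ y = [2, 0, -6, -2, -6, 6]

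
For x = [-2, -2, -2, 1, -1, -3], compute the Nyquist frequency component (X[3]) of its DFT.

X[3] = Σ(n=0 to 5) x[n] · ω_6^(3n) where ω_6 = e^(-2πi/6)
= (-2)·ω_6^0 + (-2)·ω_6^3 + (-2)·ω_6^6 + (1)·ω_6^9 + (-1)·ω_6^12 + (-3)·ω_6^15

X[3] = -1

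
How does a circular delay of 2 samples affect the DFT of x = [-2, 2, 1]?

Time shift by 2: X_shifted[k] = ω_3^(2k) · X[k]
Shifted x = [2, 1, -2]

DFT(x[n-2]) = [1, 2.5000-2.5981i, 2.5000+2.5981i]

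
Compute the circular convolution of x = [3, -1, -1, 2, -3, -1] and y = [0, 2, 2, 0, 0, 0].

(x ⊛ y)[n] = Σ(m=0 to 5) x[m] · y[(n-m) mod 6]

Computing each output sample:
(x ⊛ y)[0] = -8
(x ⊛ y)[1] = 4
(x ⊛ y)[2] = 4
(x ⊛ y)[3] = -4
(x ⊛ y)[4] = 2
(x ⊛ y)[5] = -2

x ⊛ y = [-8, 4, 4, -4, 2, -2]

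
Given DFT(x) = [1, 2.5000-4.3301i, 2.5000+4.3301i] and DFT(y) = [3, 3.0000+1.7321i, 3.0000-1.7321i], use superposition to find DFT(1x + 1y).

By linearity: DFT(1x + 1y) = 1·DFT(x) + 1·DFT(y)
= 1·[1, 2.5000-4.3301i, 2.5000+4.3301i] + 1·[3, 3.0000+1.7321i, 3.0000-1.7321i]

Computing element-wise:
Z[0] = 1·(1) + 1·(3) = 4
Z[1] = 1·(2.5000-4.3301i) + 1·(3.0000+1.7321i) = 5.5000-2.5980i
Z[2] = 1·(2.5000+4.3301i) + 1·(3.0000-1.7321i) = 5.5000+2.5980i

DFT(1x + 1y) = 1·X + 1·Y = [4, 5.5000-2.5980i, 5.5000+2.5980i]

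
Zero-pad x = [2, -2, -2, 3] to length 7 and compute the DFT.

Original 4-point DFT: [1, 4+5i, -1, 4-5i]
Zero-padded 7-point DFT provides frequency interpolation.

DFT_7([x, 0, ...]) = [1, -1.5048+2.2119i, 6.1174+3.4276i, 1.8874-3.6207i, 1.8874+3.6207i, 6.1174-3.4276i, -1.5048-2.2119i]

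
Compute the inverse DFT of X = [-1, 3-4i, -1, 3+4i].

x[n] = (1/4) Σ(k=0 to 3) X[k] · e^(2πikn/4)

Computing each x[n]:
x[0] = 1
x[1] = 2
x[2] = -2
x[3] = -2

x = [1, 2, -2, -2]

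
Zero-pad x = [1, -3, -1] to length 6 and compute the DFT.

Original 3-point DFT: [-3, 3.0000+1.7321i, 3.0000-1.7321i]
Zero-padded 6-point DFT provides frequency interpolation.

DFT_6([x, 0, ...]) = [-3, 3.4641i, 3.0000+1.7321i, 3, 3.0000-1.7321i, -3.4641i]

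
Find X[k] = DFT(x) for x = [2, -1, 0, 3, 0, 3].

X[k] = Σ(n=0 to 5) x[n] · ω_6^(nk)
where ω_6 = e^(-2πi/6)

Computing each X[k]:
X[0] = 7
X[1] = 3.4641i
X[2] = 4.0000+3.4641i
X[3] = -3
X[4] = 4.0000-3.4641i
X[5] = -3.4641i

X = [7, 3.4641i, 4.0000+3.4641i, -3, 4.0000-3.4641i, -3.4641i]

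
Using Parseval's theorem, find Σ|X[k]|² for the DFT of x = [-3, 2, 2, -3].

Parseval: Σ|x[n]|² = (1/N)Σ|X[k]|², so Σ|X[k]|² = N·Σ|x[n]|² = 4·26.0000

Σ|X[k]|² = N·Σ|x[n]|² = 4·26.0000 = 104.0000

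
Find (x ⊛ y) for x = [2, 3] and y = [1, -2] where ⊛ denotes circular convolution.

(x ⊛ y)[n] = Σ(m=0 to 1) x[m] · y[(n-m) mod 2]

Computing each output sample:
(x ⊛ y)[0] = -4
(x ⊛ y)[1] = -1

x ⊛ y = [-4, -1]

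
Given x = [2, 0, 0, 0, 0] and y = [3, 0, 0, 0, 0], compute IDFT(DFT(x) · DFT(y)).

(x ⊛ y)[n] = Σ(m=0 to 4) x[m] · y[(n-m) mod 5]

Computing each output sample:
(x ⊛ y)[0] = 6
(x ⊛ y)[1] = 0
(x ⊛ y)[2] = 0
(x ⊛ y)[3] = 0
(x ⊛ y)[4] = 0

x ⊛ y = [6, 0, 0, 0, 0]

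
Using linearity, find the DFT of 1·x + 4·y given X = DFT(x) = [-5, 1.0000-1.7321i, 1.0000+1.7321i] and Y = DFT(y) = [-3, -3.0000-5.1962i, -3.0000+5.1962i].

By linearity: DFT(1x + 4y) = 1·DFT(x) + 4·DFT(y)
= 1·[-5, 1.0000-1.7321i, 1.0000+1.7321i] + 4·[-3, -3.0000-5.1962i, -3.0000+5.1962i]

Computing element-wise:
Z[0] = 1·(-5) + 4·(-3) = -17
Z[1] = 1·(1.0000-1.7321i) + 4·(-3.0000-5.1962i) = -11.0000-22.5169i
Z[2] = 1·(1.0000+1.7321i) + 4·(-3.0000+5.1962i) = -11.0000+22.5169i

DFT(1x + 4y) = 1·X + 4·Y = [-17, -11.0000-22.5169i, -11.0000+22.5169i]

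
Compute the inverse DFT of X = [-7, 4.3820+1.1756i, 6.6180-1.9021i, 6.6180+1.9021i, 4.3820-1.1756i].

x[n] = (1/5) Σ(k=0 to 4) X[k] · e^(2πikn/5)

Computing each x[n]:
x[0] = 3
x[1] = -3
x[2] = -3
x[3] = -1
x[4] = -3

x = [3, -3, -3, -1, -3]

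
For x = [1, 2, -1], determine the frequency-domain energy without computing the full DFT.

Parseval: Σ|x[n]|² = (1/N)Σ|X[k]|², so Σ|X[k]|² = N·Σ|x[n]|² = 3·6.0000

Σ|X[k]|² = N·Σ|x[n]|² = 3·6.0000 = 18.0000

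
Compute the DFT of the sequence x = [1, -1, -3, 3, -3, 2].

X[k] = Σ(n=0 to 5) x[n] · ω_6^(nk)
where ω_6 = e^(-2πi/6)

Computing each X[k]:
X[0] = -1
X[1] = 1.5000+2.5981i
X[2] = 6.5000+2.5981i
X[3] = -9
X[4] = 6.5000-2.5981i
X[5] = 1.5000-2.5981i

X = [-1, 1.5000+2.5981i, 6.5000+2.5981i, -9, 6.5000-2.5981i, 1.5000-2.5981i]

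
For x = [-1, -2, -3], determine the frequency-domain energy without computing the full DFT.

Parseval: Σ|x[n]|² = (1/N)Σ|X[k]|², so Σ|X[k]|² = N·Σ|x[n]|² = 3·14.0000

Σ|X[k]|² = N·Σ|x[n]|² = 3·14.0000 = 42.0000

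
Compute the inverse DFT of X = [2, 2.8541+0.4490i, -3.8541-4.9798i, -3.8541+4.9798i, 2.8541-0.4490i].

x[n] = (1/5) Σ(k=0 to 4) X[k] · e^(2πikn/5)

Computing each x[n]:
x[0] = 0
x[1] = 3
x[2] = -3
x[3] = 1
x[4] = 1

x = [0, 3, -3, 1, 1]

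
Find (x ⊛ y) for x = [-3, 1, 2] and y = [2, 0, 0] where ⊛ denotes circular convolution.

(x ⊛ y)[n] = Σ(m=0 to 2) x[m] · y[(n-m) mod 3]

Computing each output sample:
(x ⊛ y)[0] = -6
(x ⊛ y)[1] = 2
(x ⊛ y)[2] = 4

x ⊛ y = [-6, 2, 4]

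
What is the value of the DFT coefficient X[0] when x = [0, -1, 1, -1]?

X[0] = Σ(n=0 to 3) x[n] · ω_4^0 = Σ x[n]
= (0) + (-1) + (1) + (-1)

X[0] = -1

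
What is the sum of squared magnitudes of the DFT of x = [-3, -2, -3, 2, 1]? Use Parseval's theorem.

Parseval: Σ|x[n]|² = (1/N)Σ|X[k]|², so Σ|X[k]|² = N·Σ|x[n]|² = 5·27.0000

Σ|X[k]|² = N·Σ|x[n]|² = 5·27.0000 = 135.0000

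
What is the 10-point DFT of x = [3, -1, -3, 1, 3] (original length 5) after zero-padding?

Original 5-point DFT: [3, 5.2361+6.1554i, 0.7639-1.4531i, 0.7639+1.4531i, 5.2361-6.1554i]
Zero-padded 10-point DFT provides frequency interpolation.

DFT_10([x, 0, ...]) = [3, -1.4721+0.7265i, 5.2361+6.1554i, 7.4721-3.0777i, 0.7639-1.4531i, 3, 0.7639+1.4531i, 7.4721+3.0777i, 5.2361-6.1554i, -1.4721-0.7265i]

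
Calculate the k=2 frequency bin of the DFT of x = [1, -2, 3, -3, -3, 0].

X[2] = Σ(n=0 to 5) x[n] · ω_6^(2n) where ω_6 = e^(-2πi/6)
= (1)·ω_6^0 + (-2)·ω_6^2 + (3)·ω_6^4 + (-3)·ω_6^6 + (-3)·ω_6^8 + (0)·ω_6^10

X[2] = -1.0000+6.9282i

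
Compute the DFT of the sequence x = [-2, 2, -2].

X[k] = Σ(n=0 to 2) x[n] · ω_3^(nk)
where ω_3 = e^(-2πi/3)

Computing each X[k]:
X[0] = -2
X[1] = -2.0000-3.4641i
X[2] = -2.0000+3.4641i

X = [-2, -2.0000-3.4641i, -2.0000+3.4641i]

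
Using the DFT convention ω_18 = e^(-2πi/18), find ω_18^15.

ω_18^15 = e^(-2πi·15/18)
= cos(-2π·15/18) + i·sin(-2π·15/18)
= cos(-30π/18) + i·sin(-30π/18)

ω_18^15 = cos(-30π/18) + i·sin(-30π/18) = 0.5000+0.8660i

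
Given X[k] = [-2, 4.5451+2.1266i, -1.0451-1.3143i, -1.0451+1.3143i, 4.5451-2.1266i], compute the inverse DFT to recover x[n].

x[n] = (1/5) Σ(k=0 to 4) X[k] · e^(2πikn/5)

Computing each x[n]:
x[0] = 1
x[1] = 0
x[2] = -3
x[3] = -1
x[4] = 1

x = [1, 0, -3, -1, 1]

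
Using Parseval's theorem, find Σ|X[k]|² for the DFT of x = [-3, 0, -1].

Parseval: Σ|x[n]|² = (1/N)Σ|X[k]|², so Σ|X[k]|² = N·Σ|x[n]|² = 3·10.0000

Σ|X[k]|² = N·Σ|x[n]|² = 3·10.0000 = 30.0000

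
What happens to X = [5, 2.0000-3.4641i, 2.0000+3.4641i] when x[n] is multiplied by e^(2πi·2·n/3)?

Modulation property: DFT(ω_3^(-2n)·x[n]) = X[(k-2) mod 3], so circularly shift X by 2 positions.

X[k-2] = [2.0000-3.4641i, 2.0000+3.4641i, 5]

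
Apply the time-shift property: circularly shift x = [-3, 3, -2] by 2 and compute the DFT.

Time shift by 2: X_shifted[k] = ω_3^(2k) · X[k]
Shifted x = [3, -2, -3]

DFT(x[n-2]) = [-2, 5.5000-0.8660i, 5.5000+0.8660i]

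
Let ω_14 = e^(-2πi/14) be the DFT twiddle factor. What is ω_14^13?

ω_14^13 = e^(-2πi·13/14)
= cos(-2π·13/14) + i·sin(-2π·13/14)
= cos(-26π/14) + i·sin(-26π/14)

ω_14^13 = cos(-26π/14) + i·sin(-26π/14) = 0.9010+0.4339i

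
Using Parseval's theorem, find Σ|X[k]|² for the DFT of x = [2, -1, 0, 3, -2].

Parseval: Σ|x[n]|² = (1/N)Σ|X[k]|², so Σ|X[k]|² = N·Σ|x[n]|² = 5·18.0000

Σ|X[k]|² = N·Σ|x[n]|² = 5·18.0000 = 90.0000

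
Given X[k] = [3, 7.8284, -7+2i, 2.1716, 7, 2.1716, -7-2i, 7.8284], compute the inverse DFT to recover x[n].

x[n] = (1/8) Σ(k=0 to 7) X[k] · e^(2πikn/8)

Computing each x[n]:
x[0] = 2
x[1] = 0
x[2] = 3
x[3] = -1
x[4] = -3
x[5] = -2
x[6] = 3
x[7] = 1

x = [2, 0, 3, -1, -3, -2, 3, 1]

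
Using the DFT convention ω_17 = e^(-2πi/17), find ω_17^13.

ω_17^13 = e^(-2πi·13/17)
= cos(-2π·13/17) + i·sin(-2π·13/17)
= cos(-26π/17) + i·sin(-26π/17)

ω_17^13 = cos(-26π/17) + i·sin(-26π/17) = 0.0923+0.9957i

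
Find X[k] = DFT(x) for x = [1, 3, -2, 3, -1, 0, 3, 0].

X[k] = Σ(n=0 to 7) x[n] · ω_8^(nk)
where ω_8 = e^(-2πi/8)

Computing each X[k]:
X[0] = 7
X[1] = 2.0000+0.7574i
X[2] = -1
X[3] = 2.0000-9.2426i
X[4] = -5
X[5] = 2.0000+9.2426i
X[6] = -1
X[7] = 2.0000-0.7574i

X = [7, 2.0000+0.7574i, -1, 2.0000-9.2426i, -5, 2.0000+9.2426i, -1, 2.0000-0.7574i]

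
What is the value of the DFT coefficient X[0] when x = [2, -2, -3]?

X[0] = Σ(n=0 to 2) x[n] · ω_3^0 = Σ x[n]
= (2) + (-2) + (-3)

X[0] = -3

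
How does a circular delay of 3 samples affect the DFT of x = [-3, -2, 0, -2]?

Time shift by 3: X_shifted[k] = ω_4^(3k) · X[k]
Shifted x = [-2, 0, -2, -3]

DFT(x[n-3]) = [-7, -3i, -1, 3i]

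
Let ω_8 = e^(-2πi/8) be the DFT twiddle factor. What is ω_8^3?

ω_8^3 = e^(-2πi·3/8)
= cos(-2π·3/8) + i·sin(-2π·3/8)
= cos(-6π/8) + i·sin(-6π/8)

ω_8^3 = cos(-6π/8) + i·sin(-6π/8) = -0.7071-0.7071i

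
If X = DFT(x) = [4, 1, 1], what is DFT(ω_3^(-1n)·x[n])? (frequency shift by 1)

Modulation property: DFT(ω_3^(-1n)·x[n]) = X[(k-1) mod 3], so circularly shift X by 1 positions.

X[k-1] = [1, 4, 1]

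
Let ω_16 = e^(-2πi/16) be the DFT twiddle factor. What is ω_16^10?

ω_16^10 = e^(-2πi·10/16)
= cos(-2π·10/16) + i·sin(-2π·10/16)
= cos(-20π/16) + i·sin(-20π/16)

ω_16^10 = cos(-20π/16) + i·sin(-20π/16) = -0.7071+0.7071i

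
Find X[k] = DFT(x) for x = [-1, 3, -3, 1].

X[k] = Σ(n=0 to 3) x[n] · ω_4^(nk)
where ω_4 = e^(-2πi/4)

Computing each X[k]:
X[0] = 0
X[1] = 2-2i
X[2] = -8
X[3] = 2+2i

X = [0, 2-2i, -8, 2+2i]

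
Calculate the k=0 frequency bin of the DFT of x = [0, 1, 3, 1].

X[0] = Σ(n=0 to 3) x[n] · ω_4^0 = Σ x[n]
= (0) + (1) + (3) + (1)

X[0] = 5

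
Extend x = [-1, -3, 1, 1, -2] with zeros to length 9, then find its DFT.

Original 5-point DFT: [-4, -4.1631+0.9511i, 3.6631+0.5878i, 3.6631-0.5878i, -4.1631-0.9511i]
Zero-padded 9-point DFT provides frequency interpolation.

DFT_9([x, 0, ...]) = [-4, -1.7451+0.7616i, -4.4927+2.1929i, 2.0000+5.1962i, 1.7378-1.1668i, 1.7378+1.1668i, 2.0000-5.1962i, -4.4927-2.1929i, -1.7451-0.7616i]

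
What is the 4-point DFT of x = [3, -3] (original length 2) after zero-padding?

Original 2-point DFT: [0, 6]
Zero-padded 4-point DFT provides frequency interpolation.

DFT_4([x, 0, ...]) = [0, 3+3i, 6, 3-3i]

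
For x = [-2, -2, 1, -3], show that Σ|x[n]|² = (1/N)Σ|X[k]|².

Time domain:
Σ|x[n]|² = |-2|² + |-2|² + |1|² + |-3|² = 18.0000

Frequency domain:
(1/4)Σ|X[k]|² = (1/4)(|-6|² + |-3-1i|² + |4|² + |-3+1i|²) = (1/4)·72.0000 = 18.0000

Both sides agree, confirming Parseval's theorem.

Σ|x[n]|² = (1/N)Σ|X[k]|² = 18.0000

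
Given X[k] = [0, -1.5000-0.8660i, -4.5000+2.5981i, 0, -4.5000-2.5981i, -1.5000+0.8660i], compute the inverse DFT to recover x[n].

x[n] = (1/6) Σ(k=0 to 5) X[k] · e^(2πikn/6)

Computing each x[n]:
x[0] = -2
x[1] = 0
x[2] = 2
x[3] = -1
x[4] = 0
x[5] = 1

x = [-2, 0, 2, -1, 0, 1]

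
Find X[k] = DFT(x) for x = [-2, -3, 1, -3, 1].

X[k] = Σ(n=0 to 4) x[n] · ω_5^(nk)
where ω_5 = e^(-2πi/5)

Computing each X[k]:
X[0] = -6
X[1] = -1.0000+1.4531i
X[2] = -1.0000+6.1554i
X[3] = -1.0000-6.1554i
X[4] = -1.0000-1.4531i

X = [-6, -1.0000+1.4531i, -1.0000+6.1554i, -1.0000-6.1554i, -1.0000-1.4531i]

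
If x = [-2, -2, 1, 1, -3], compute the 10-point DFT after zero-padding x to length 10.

Original 5-point DFT: [-5, -5.1631-0.9511i, 2.6631-0.5878i, 2.6631+0.5878i, -5.1631+0.9511i]
Zero-padded 10-point DFT provides frequency interpolation.

DFT_10([x, 0, ...]) = [-5, -1.1910+1.0368i, -5.1631-0.9511i, -2.3090+5.9309i, 2.6631-0.5878i, -3, 2.6631+0.5878i, -2.3090-5.9309i, -5.1631+0.9511i, -1.1910-1.0368i]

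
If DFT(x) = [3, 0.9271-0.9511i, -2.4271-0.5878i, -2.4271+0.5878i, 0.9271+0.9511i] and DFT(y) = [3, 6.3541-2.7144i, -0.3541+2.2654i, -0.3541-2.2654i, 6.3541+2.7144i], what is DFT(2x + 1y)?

By linearity: DFT(2x + 1y) = 2·DFT(x) + 1·DFT(y)
= 2·[3, 0.9271-0.9511i, -2.4271-0.5878i, -2.4271+0.5878i, 0.9271+0.9511i] + 1·[3, 6.3541-2.7144i, -0.3541+2.2654i, -0.3541-2.2654i, 6.3541+2.7144i]

Computing element-wise:
Z[0] = 2·(3) + 1·(3) = 9
Z[1] = 2·(0.9271-0.9511i) + 1·(6.3541-2.7144i) = 8.2083-4.6166i
Z[2] = 2·(-2.4271-0.5878i) + 1·(-0.3541+2.2654i) = -5.2083+1.0898i
Z[3] = 2·(-2.4271+0.5878i) + 1·(-0.3541-2.2654i) = -5.2083-1.0898i
Z[4] = 2·(0.9271+0.9511i) + 1·(6.3541+2.7144i) = 8.2083+4.6166i

DFT(2x + 1y) = 2·X + 1·Y = [9, 8.2083-4.6166i, -5.2083+1.0898i, -5.2083-1.0898i, 8.2083+4.6166i]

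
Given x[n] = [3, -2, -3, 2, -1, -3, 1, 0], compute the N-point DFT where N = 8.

X[k] = Σ(n=0 to 7) x[n] · ω_8^(nk)
where ω_8 = e^(-2πi/8)

Computing each X[k]:
X[0] = -3
X[1] = 3.2929+1.8787i
X[2] = 4+7i
X[3] = 4.7071-6.1213i
X[4] = 3
X[5] = 4.7071+6.1213i
X[6] = 4-7i
X[7] = 3.2929-1.8787i

X = [-3, 3.2929+1.8787i, 4+7i, 4.7071-6.1213i, 3, 4.7071+6.1213i, 4-7i, 3.2929-1.8787i]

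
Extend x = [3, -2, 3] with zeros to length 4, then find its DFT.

Original 3-point DFT: [4, 2.5000+4.3301i, 2.5000-4.3301i]
Zero-padded 4-point DFT provides frequency interpolation.

DFT_4([x, 0, ...]) = [4, 2i, 8, -2i]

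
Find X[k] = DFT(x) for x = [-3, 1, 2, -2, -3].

X[k] = Σ(n=0 to 4) x[n] · ω_5^(nk)
where ω_5 = e^(-2πi/5)

Computing each X[k]:
X[0] = -5
X[1] = -3.6180-6.1554i
X[2] = -1.3820+1.4531i
X[3] = -1.3820-1.4531i
X[4] = -3.6180+6.1554i

X = [-5, -3.6180-6.1554i, -1.3820+1.4531i, -1.3820-1.4531i, -3.6180+6.1554i]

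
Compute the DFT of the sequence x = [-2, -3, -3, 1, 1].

X[k] = Σ(n=0 to 4) x[n] · ω_5^(nk)
where ω_5 = e^(-2πi/5)

Computing each X[k]:
X[0] = -6
X[1] = -1.0000+6.1554i
X[2] = -1.0000-1.4531i
X[3] = -1.0000+1.4531i
X[4] = -1.0000-6.1554i

X = [-6, -1.0000+6.1554i, -1.0000-1.4531i, -1.0000+1.4531i, -1.0000-6.1554i]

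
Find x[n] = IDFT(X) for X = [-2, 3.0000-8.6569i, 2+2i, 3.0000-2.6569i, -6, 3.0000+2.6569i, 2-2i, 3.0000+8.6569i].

x[n] = (1/8) Σ(k=0 to 7) X[k] · e^(2πikn/8)

Computing each x[n]:
x[0] = 1
x[1] = 2
x[2] = 0
x[3] = 3
x[4] = -2
x[5] = -2
x[6] = -3
x[7] = -1

x = [1, 2, 0, 3, -2, -2, -3, -1]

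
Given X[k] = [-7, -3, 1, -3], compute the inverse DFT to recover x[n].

x[n] = (1/4) Σ(k=0 to 3) X[k] · e^(2πikn/4)

Computing each x[n]:
x[0] = -3
x[1] = -2
x[2] = 0
x[3] = -2

x = [-3, -2, 0, -2]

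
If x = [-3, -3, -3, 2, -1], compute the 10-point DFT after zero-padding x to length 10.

Original 5-point DFT: [-8, -3.4271+4.8410i, -0.0729-3.5797i, -0.0729+3.5797i, -3.4271-4.8410i]
Zero-padded 10-point DFT provides frequency interpolation.

DFT_10([x, 0, ...]) = [-8, -6.1631+3.3022i, -3.4271+4.8410i, 1.6631+3.2164i, -0.0729-3.5797i, -6, -0.0729+3.5797i, 1.6631-3.2164i, -3.4271-4.8410i, -6.1631-3.3022i]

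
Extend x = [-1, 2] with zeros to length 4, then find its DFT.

Original 2-point DFT: [1, -3]
Zero-padded 4-point DFT provides frequency interpolation.

DFT_4([x, 0, ...]) = [1, -1-2i, -3, -1+2i]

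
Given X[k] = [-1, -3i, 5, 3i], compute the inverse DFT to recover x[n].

x[n] = (1/4) Σ(k=0 to 3) X[k] · e^(2πikn/4)

Computing each x[n]:
x[0] = 1
x[1] = 0
x[2] = 1
x[3] = -3

x = [1, 0, 1, -3]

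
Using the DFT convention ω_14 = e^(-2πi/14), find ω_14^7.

ω_14^7 = e^(-2πi·7/14)
= cos(-2π·7/14) + i·sin(-2π·7/14)
= cos(-14π/14) + i·sin(-14π/14)

ω_14^7 = cos(-14π/14) + i·sin(-14π/14) = -1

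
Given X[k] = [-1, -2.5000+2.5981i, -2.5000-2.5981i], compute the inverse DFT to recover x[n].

x[n] = (1/3) Σ(k=0 to 2) X[k] · e^(2πikn/3)

Computing each x[n]:
x[0] = -2
x[1] = -1
x[2] = 2

x = [-2, -1, 2]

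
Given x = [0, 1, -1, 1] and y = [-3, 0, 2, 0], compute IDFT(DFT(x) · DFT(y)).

(x ⊛ y)[n] = Σ(m=0 to 3) x[m] · y[(n-m) mod 4]

Computing each output sample:
(x ⊛ y)[0] = -2
(x ⊛ y)[1] = -1
(x ⊛ y)[2] = 3
(x ⊛ y)[3] = -1

x ⊛ y = [-2, -1, 3, -1]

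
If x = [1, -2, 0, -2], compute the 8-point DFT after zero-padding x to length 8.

Original 4-point DFT: [-3, 1, 5, 1]
Zero-padded 8-point DFT provides frequency interpolation.

DFT_8([x, 0, ...]) = [-3, 1.0000+2.8284i, 1, 1.0000+2.8284i, 5, 1.0000-2.8284i, 1, 1.0000-2.8284i]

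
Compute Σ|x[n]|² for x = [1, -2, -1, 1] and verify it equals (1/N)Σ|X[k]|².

Time domain:
Σ|x[n]|² = |1|² + |-2|² + |-1|² + |1|² = 7.0000

Frequency domain:
(1/4)Σ|X[k]|² = (1/4)(|-1|² + |2+3i|² + |1|² + |2-3i|²) = (1/4)·28.0000 = 7.0000

Both sides agree, confirming Parseval's theorem.

Σ|x[n]|² = (1/N)Σ|X[k]|² = 7.0000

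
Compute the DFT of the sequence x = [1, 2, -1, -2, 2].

X[k] = Σ(n=0 to 4) x[n] · ω_5^(nk)
where ω_5 = e^(-2πi/5)

Computing each X[k]:
X[0] = 2
X[1] = 4.6631-0.5878i
X[2] = -3.1631+0.9511i
X[3] = -3.1631-0.9511i
X[4] = 4.6631+0.5878i

X = [2, 4.6631-0.5878i, -3.1631+0.9511i, -3.1631-0.9511i, 4.6631+0.5878i]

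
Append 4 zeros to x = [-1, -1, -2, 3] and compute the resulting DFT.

Original 4-point DFT: [-1, 1+4i, -5, 1-4i]
Zero-padded 8-point DFT provides frequency interpolation.

DFT_8([x, 0, ...]) = [-1, -3.8284+0.5858i, 1+4i, 1.8284-3.4142i, -5, 1.8284+3.4142i, 1-4i, -3.8284-0.5858i]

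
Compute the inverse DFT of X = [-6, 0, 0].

x[n] = (1/3) Σ(k=0 to 2) X[k] · e^(2πikn/3)

Computing each x[n]:
x[0] = -2
x[1] = -2
x[2] = -2

x = [-2, -2, -2]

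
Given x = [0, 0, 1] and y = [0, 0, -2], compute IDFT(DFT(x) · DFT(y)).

(x ⊛ y)[n] = Σ(m=0 to 2) x[m] · y[(n-m) mod 3]

Computing each output sample:
(x ⊛ y)[0] = 0
(x ⊛ y)[1] = -2
(x ⊛ y)[2] = 0

x ⊛ y = [0, -2, 0]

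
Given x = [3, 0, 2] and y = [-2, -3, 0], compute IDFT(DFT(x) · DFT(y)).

(x ⊛ y)[n] = Σ(m=0 to 2) x[m] · y[(n-m) mod 3]

Computing each output sample:
(x ⊛ y)[0] = -12
(x ⊛ y)[1] = -9
(x ⊛ y)[2] = -4

x ⊛ y = [-12, -9, -4]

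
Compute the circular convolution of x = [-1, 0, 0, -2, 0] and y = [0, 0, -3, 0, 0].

(x ⊛ y)[n] = Σ(m=0 to 4) x[m] · y[(n-m) mod 5]

Computing each output sample:
(x ⊛ y)[0] = 6
(x ⊛ y)[1] = 0
(x ⊛ y)[2] = 3
(x ⊛ y)[3] = 0
(x ⊛ y)[4] = 0

x ⊛ y = [6, 0, 3, 0, 0]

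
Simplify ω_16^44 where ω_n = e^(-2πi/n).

Since ω_16^16 = 1, powers reduce modulo 16.
44 mod 16 = 12
So ω_16^44 = ω_16^12 = e^(-2πi·12/16)

ω_16^44 = ω_16^12 = 1i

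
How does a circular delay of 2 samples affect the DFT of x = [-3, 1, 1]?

Time shift by 2: X_shifted[k] = ω_3^(2k) · X[k]
Shifted x = [1, 1, -3]

DFT(x[n-2]) = [-1, 2.0000-3.4641i, 2.0000+3.4641i]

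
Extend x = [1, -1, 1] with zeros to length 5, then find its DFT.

Original 3-point DFT: [1, 1.0000+1.7321i, 1.0000-1.7321i]
Zero-padded 5-point DFT provides frequency interpolation.

DFT_5([x, 0, ...]) = [1, -0.1180+0.3633i, 2.1180+1.5388i, 2.1180-1.5388i, -0.1180-0.3633i]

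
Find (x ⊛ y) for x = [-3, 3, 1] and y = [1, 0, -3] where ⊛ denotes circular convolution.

(x ⊛ y)[n] = Σ(m=0 to 2) x[m] · y[(n-m) mod 3]

Computing each output sample:
(x ⊛ y)[0] = -12
(x ⊛ y)[1] = 0
(x ⊛ y)[2] = 10

x ⊛ y = [-12, 0, 10]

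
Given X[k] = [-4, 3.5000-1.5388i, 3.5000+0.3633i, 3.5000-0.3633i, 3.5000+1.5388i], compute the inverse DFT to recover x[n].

x[n] = (1/5) Σ(k=0 to 4) X[k] · e^(2πikn/5)

Computing each x[n]:
x[0] = 2
x[1] = -1
x[2] = -1
x[3] = -2
x[4] = -2

x = [2, -1, -1, -2, -2]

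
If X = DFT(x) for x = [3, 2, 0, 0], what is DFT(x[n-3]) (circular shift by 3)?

Time shift by 3: X_shifted[k] = ω_4^(3k) · X[k]
Shifted x = [2, 0, 0, 3]

DFT(x[n-3]) = [5, 2+3i, -1, 2-3i]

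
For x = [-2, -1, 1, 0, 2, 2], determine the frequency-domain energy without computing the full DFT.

Parseval: Σ|x[n]|² = (1/N)Σ|X[k]|², so Σ|X[k]|² = N·Σ|x[n]|² = 6·14.0000

Σ|X[k]|² = N·Σ|x[n]|² = 6·14.0000 = 84.0000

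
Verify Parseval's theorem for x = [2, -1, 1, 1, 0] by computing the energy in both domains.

Time domain:
Σ|x[n]|² = |2|² + |-1|² + |1|² + |1|² + |0|² = 7.0000

Frequency domain:
(1/5)Σ|X[k]|² = (1/5)(|3|² + |0.0729+0.9511i|² + |3.4271+0.5878i|² + |3.4271-0.5878i|² + |0.0729-0.9511i|²) = (1/5)·35.0000 = 7.0000

Both sides agree, confirming Parseval's theorem.

Σ|x[n]|² = (1/N)Σ|X[k]|² = 7.0000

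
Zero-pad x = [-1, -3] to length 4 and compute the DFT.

Original 2-point DFT: [-4, 2]
Zero-padded 4-point DFT provides frequency interpolation.

DFT_4([x, 0, ...]) = [-4, -1+3i, 2, -1-3i]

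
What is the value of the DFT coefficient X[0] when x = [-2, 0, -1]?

X[0] = Σ(n=0 to 2) x[n] · ω_3^0 = Σ x[n]
= (-2) + (0) + (-1)

X[0] = -3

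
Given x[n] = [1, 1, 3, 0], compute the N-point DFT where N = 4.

X[k] = Σ(n=0 to 3) x[n] · ω_4^(nk)
where ω_4 = e^(-2πi/4)

Computing each X[k]:
X[0] = 5
X[1] = -2-1i
X[2] = 3
X[3] = -2+1i

X = [5, -2-1i, 3, -2+1i]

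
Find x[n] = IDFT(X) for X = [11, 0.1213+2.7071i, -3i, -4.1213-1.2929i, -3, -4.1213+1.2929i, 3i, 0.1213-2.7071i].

x[n] = (1/8) Σ(k=0 to 7) X[k] · e^(2πikn/8)

Computing each x[n]:
x[0] = 0
x[1] = 3
x[2] = 0
x[3] = 0
x[4] = 2
x[5] = 2
x[6] = 2
x[7] = 2

x = [0, 3, 0, 0, 2, 2, 2, 2]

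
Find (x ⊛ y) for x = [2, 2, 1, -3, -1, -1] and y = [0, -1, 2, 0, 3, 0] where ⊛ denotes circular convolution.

(x ⊛ y)[n] = Σ(m=0 to 5) x[m] · y[(n-m) mod 6]

Computing each output sample:
(x ⊛ y)[0] = 2
(x ⊛ y)[1] = -13
(x ⊛ y)[2] = -1
(x ⊛ y)[3] = 0
(x ⊛ y)[4] = 11
(x ⊛ y)[5] = 1

x ⊛ y = [2, -13, -1, 0, 11, 1]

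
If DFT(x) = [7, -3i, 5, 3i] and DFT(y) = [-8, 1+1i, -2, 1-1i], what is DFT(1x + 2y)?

By linearity: DFT(1x + 2y) = 1·DFT(x) + 2·DFT(y)
= 1·[7, -3i, 5, 3i] + 2·[-8, 1+1i, -2, 1-1i]

Computing element-wise:
Z[0] = 1·(7) + 2·(-8) = -9
Z[1] = 1·(-3i) + 2·(1+1i) = 2-1i
Z[2] = 1·(5) + 2·(-2) = 1
Z[3] = 1·(3i) + 2·(1-1i) = 2+1i

DFT(1x + 2y) = 1·X + 2·Y = [-9, 2-1i, 1, 2+1i]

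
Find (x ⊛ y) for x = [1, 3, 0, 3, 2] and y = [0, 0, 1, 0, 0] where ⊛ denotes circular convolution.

(x ⊛ y)[n] = Σ(m=0 to 4) x[m] · y[(n-m) mod 5]

Computing each output sample:
(x ⊛ y)[0] = 3
(x ⊛ y)[1] = 2
(x ⊛ y)[2] = 1
(x ⊛ y)[3] = 3
(x ⊛ y)[4] = 0

x ⊛ y = [3, 2, 1, 3, 0]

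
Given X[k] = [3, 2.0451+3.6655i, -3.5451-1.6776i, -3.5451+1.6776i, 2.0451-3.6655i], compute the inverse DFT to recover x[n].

x[n] = (1/5) Σ(k=0 to 4) X[k] · e^(2πikn/5)

Computing each x[n]:
x[0] = 0
x[1] = 1
x[2] = -2
x[3] = 1
x[4] = 3

x = [0, 1, -2, 1, 3]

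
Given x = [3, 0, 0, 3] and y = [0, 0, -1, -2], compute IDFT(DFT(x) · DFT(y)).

(x ⊛ y)[n] = Σ(m=0 to 3) x[m] · y[(n-m) mod 4]

Computing each output sample:
(x ⊛ y)[0] = 0
(x ⊛ y)[1] = -3
(x ⊛ y)[2] = -9
(x ⊛ y)[3] = -6

x ⊛ y = [0, -3, -9, -6]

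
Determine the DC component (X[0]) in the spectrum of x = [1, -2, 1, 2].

X[0] = Σ(n=0 to 3) x[n] · ω_4^0 = Σ x[n]
= (1) + (-2) + (1) + (2)

X[0] = 2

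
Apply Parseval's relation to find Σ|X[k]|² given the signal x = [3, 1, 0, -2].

Parseval: Σ|x[n]|² = (1/N)Σ|X[k]|², so Σ|X[k]|² = N·Σ|x[n]|² = 4·14.0000

Σ|X[k]|² = N·Σ|x[n]|² = 4·14.0000 = 56.0000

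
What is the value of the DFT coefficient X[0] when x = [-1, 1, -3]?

X[0] = Σ(n=0 to 2) x[n] · ω_3^0 = Σ x[n]
= (-1) + (1) + (-3)

X[0] = -3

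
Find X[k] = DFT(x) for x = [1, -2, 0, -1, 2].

X[k] = Σ(n=0 to 4) x[n] · ω_5^(nk)
where ω_5 = e^(-2πi/5)

Computing each X[k]:
X[0] = 0
X[1] = 1.8090+3.2164i
X[2] = 0.6910+3.3022i
X[3] = 0.6910-3.3022i
X[4] = 1.8090-3.2164i

X = [0, 1.8090+3.2164i, 0.6910+3.3022i, 0.6910-3.3022i, 1.8090-3.2164i]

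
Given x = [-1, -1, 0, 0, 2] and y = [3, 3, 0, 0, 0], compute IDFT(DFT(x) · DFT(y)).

(x ⊛ y)[n] = Σ(m=0 to 4) x[m] · y[(n-m) mod 5]

Computing each output sample:
(x ⊛ y)[0] = 3
(x ⊛ y)[1] = -6
(x ⊛ y)[2] = -3
(x ⊛ y)[3] = 0
(x ⊛ y)[4] = 6

x ⊛ y = [3, -6, -3, 0, 6]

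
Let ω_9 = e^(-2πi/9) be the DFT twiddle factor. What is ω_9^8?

ω_9^8 = e^(-2πi·8/9)
= cos(-2π·8/9) + i·sin(-2π·8/9)
= cos(-16π/9) + i·sin(-16π/9)

ω_9^8 = cos(-16π/9) + i·sin(-16π/9) = 0.7660+0.6428i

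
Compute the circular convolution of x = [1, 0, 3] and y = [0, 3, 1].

(x ⊛ y)[n] = Σ(m=0 to 2) x[m] · y[(n-m) mod 3]

Computing each output sample:
(x ⊛ y)[0] = 9
(x ⊛ y)[1] = 6
(x ⊛ y)[2] = 1

x ⊛ y = [9, 6, 1]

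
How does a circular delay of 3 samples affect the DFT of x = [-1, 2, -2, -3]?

Time shift by 3: X_shifted[k] = ω_4^(3k) · X[k]
Shifted x = [2, -2, -3, -1]

DFT(x[n-3]) = [-4, 5+1i, 2, 5-1i]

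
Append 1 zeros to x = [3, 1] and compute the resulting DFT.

Original 2-point DFT: [4, 2]
Zero-padded 3-point DFT provides frequency interpolation.

DFT_3([x, 0, ...]) = [4, 2.5000-0.8660i, 2.5000+0.8660i]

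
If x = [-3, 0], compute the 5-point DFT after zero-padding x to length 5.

Original 2-point DFT: [-3, -3]
Zero-padded 5-point DFT provides frequency interpolation.

DFT_5([x, 0, ...]) = [-3, -3, -3, -3, -3]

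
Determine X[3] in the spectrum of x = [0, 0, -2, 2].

X[3] = Σ(n=0 to 3) x[n] · ω_4^(3n) where ω_4 = e^(-2πi/4)
= (0)·ω_4^0 + (0)·ω_4^3 + (-2)·ω_4^6 + (2)·ω_4^9

X[3] = 2-2i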